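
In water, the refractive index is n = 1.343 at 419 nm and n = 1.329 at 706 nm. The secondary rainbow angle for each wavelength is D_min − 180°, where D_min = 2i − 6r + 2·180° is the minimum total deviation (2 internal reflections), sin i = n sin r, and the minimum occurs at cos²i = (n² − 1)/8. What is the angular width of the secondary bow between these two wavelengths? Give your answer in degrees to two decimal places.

At 419 nm (n = 1.343): cos²i = 0.10046 → i = 71.522°, r = 44.928°, D_min = 233.478°, rainbow angle = 53.478°.
At 706 nm (n = 1.329): cos²i = 0.09578 → i = 71.972°, r = 45.685°, D_min = 229.837°, rainbow angle = 49.837°.
Angular width = |53.478° − 49.837°| = 3.641°.

3.64°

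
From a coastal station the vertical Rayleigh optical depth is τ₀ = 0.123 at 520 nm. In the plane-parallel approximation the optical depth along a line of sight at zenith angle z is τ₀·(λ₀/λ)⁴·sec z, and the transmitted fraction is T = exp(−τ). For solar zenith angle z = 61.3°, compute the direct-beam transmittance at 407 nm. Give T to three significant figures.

0.505

sec 61.3° = 2.0824.
τ = 0.123 × (520/407)⁴ × 2.0824 = 0.123 × 2.6646 × 2.0824 = 0.6825.
T = exp(−0.6825) = 0.5054.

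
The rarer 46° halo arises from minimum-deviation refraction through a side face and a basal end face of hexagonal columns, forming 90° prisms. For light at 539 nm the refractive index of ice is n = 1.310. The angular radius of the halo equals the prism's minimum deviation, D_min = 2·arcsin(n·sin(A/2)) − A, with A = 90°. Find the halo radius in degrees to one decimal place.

45.7°

n·sin(A/2) = 1.310 × sin 45° = 1.310 × 0.7071 = 0.9263.
D_min = 2·arcsin(0.9263) − 90° = 2 × 67.867° − 90° = 45.733°.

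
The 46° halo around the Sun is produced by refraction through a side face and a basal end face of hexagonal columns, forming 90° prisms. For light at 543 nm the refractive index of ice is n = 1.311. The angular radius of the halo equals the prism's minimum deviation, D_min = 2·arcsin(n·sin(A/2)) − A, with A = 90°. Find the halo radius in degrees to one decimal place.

45.9°

n·sin(A/2) = 1.311 × sin 45° = 1.311 × 0.7071 = 0.9270.
D_min = 2·arcsin(0.9270) − 90° = 2 × 67.974° − 90° = 45.949°.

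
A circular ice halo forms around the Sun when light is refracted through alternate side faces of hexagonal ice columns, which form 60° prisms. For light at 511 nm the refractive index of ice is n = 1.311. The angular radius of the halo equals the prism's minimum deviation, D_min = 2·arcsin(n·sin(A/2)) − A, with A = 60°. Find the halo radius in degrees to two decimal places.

n·sin(A/2) = 1.311 × sin 30° = 1.311 × 0.5000 = 0.6555.
D_min = 2·arcsin(0.6555) − 60° = 2 × 40.958° − 60° = 21.915°.

21.92°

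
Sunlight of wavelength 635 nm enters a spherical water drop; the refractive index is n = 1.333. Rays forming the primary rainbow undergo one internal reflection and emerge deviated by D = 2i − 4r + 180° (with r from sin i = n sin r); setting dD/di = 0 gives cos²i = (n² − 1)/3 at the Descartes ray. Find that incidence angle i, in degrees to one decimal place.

59.4°

cos²i = (1.333² − 1)/3 = (1.77689 − 1)/3 = 0.25896.
cos i = 0.50888, so i = 59.410°.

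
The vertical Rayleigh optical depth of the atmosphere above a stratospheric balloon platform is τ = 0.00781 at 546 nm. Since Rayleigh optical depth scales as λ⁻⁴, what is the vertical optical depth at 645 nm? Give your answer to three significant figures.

0.00401

τ(645 nm) = τ(546 nm) × (546/645)⁴ = 0.00781 × (0.8465)⁴ = 0.00781 × 0.5135 = 0.0040.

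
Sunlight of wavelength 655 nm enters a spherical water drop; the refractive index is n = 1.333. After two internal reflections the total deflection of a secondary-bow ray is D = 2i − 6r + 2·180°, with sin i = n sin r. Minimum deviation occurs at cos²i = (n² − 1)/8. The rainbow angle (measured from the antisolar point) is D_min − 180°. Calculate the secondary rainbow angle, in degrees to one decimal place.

cos²i = (1.77689 − 1)/8 = 0.09711; i = arccos(0.31163) = 71.843°.
sin r = sin 71.843°/1.333 = 0.71283; r = 45.466°.
D_min = 2·71.843° − 6·45.466° + 360° = 230.891°.
Rainbow angle = D_min − 180° = 50.891°.

50.9°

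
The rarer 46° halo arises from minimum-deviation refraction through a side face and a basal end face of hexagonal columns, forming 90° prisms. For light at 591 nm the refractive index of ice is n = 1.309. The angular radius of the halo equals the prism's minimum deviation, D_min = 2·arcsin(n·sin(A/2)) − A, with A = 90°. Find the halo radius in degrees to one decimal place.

n·sin(A/2) = 1.309 × sin 45° = 1.309 × 0.7071 = 0.9256.
D_min = 2·arcsin(0.9256) − 90° = 2 × 67.759° − 90° = 45.519°.

45.5°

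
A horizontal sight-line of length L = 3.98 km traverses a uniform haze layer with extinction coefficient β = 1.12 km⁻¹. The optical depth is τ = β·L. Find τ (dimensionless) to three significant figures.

τ = β·L = 1.12 × 3.98 = 4.4576.

4.46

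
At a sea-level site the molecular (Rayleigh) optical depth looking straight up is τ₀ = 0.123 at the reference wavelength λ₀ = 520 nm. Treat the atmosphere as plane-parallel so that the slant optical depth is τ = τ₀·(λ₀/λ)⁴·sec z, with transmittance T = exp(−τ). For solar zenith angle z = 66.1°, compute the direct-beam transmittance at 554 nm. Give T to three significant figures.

sec 66.1° = 2.4683.
τ = 0.123 × (520/554)⁴ × 2.4683 = 0.123 × 0.7762 × 2.4683 = 0.2357.
T = exp(−0.2357) = 0.7901.

0.790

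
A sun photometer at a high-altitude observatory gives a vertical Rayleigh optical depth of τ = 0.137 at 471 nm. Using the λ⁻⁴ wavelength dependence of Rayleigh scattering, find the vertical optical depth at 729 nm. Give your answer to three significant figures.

τ(729 nm) = τ(471 nm) × (471/729)⁴ = 0.137 × (0.6461)⁴ = 0.137 × 0.1743 = 0.0239.

0.0239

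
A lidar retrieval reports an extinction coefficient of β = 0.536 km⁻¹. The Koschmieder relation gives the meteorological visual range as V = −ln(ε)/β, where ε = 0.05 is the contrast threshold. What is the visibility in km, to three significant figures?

V = −ln(0.05) / 0.536 = 2.996 / 0.536 = 5.5891 km.

5.59 km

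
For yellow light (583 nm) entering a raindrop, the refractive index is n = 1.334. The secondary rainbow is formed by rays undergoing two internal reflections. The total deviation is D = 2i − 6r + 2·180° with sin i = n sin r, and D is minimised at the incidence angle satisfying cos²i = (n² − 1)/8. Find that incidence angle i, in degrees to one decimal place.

cos²i = (1.334² − 1)/8 = (1.77956 − 1)/8 = 0.09744.
cos i = 0.31216, so i = 71.810°.

71.8°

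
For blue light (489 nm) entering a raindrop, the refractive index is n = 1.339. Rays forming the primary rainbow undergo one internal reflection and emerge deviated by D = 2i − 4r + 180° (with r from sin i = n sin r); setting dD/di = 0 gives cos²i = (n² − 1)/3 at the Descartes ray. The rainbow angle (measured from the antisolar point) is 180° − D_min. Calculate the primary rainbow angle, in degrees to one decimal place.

cos²i = (1.79292 − 1)/3 = 0.26431; i = arccos(0.51411) = 59.062°.
sin r = sin 59.062°/1.339 = 0.64057; r = 39.834°.
D_min = 2·59.062° − 4·39.834° + 180° = 138.786°.
Rainbow angle = 180° − D_min = 41.214°.

41.2°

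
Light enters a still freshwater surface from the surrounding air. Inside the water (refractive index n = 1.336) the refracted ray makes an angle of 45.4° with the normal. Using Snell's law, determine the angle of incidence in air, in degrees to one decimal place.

Snell: sin θ_i = n · sin θ_r = 1.336 × sin 45.4° = 1.336 × 0.7120 = 0.9513.
θ_i = arcsin(0.9513) = 72.04°.

72.0°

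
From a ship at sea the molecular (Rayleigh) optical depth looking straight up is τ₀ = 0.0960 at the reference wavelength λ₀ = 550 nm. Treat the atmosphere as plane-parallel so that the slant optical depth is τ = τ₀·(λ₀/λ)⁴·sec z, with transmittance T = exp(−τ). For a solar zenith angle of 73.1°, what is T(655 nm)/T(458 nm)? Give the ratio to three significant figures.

1.69

Airmass: sec 73.1° = 3.4399.
τ(655 nm) = 0.0960 × (550/655)⁴ × 3.4399 = 0.0960 × 0.4971 × 3.4399 = 0.1642.
τ(458 nm) = 0.0960 × (550/458)⁴ × 3.4399 = 0.0960 × 2.0796 × 3.4399 = 0.6868.
T(655)/T(458) = exp(τ_B − τ_A) = exp(0.5226) = 1.6864.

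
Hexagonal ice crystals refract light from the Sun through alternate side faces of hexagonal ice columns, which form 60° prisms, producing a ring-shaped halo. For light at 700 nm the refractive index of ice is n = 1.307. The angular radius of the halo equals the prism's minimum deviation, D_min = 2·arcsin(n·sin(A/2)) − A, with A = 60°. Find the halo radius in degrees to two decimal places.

n·sin(A/2) = 1.307 × sin 30° = 1.307 × 0.5000 = 0.6535.
D_min = 2·arcsin(0.6535) − 60° = 2 × 40.806° − 60° = 21.612°.

21.61°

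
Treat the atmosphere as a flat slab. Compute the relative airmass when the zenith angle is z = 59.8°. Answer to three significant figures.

1.99

X = sec z = 1/cos 59.8° = 1/0.5030 = 1.9880.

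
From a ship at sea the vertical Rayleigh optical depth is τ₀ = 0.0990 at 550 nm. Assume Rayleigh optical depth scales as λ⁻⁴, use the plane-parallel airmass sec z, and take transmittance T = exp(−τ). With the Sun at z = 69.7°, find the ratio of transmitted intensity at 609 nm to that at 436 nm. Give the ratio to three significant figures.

Airmass: sec 69.7° = 2.8824.
τ(609 nm) = 0.0990 × (550/609)⁴ × 2.8824 = 0.0990 × 0.6652 × 2.8824 = 0.1898.
τ(436 nm) = 0.0990 × (550/436)⁴ × 2.8824 = 0.0990 × 2.5322 × 2.8824 = 0.7226.
T(609)/T(436) = exp(τ_B − τ_A) = exp(0.5328) = 1.7036.

1.70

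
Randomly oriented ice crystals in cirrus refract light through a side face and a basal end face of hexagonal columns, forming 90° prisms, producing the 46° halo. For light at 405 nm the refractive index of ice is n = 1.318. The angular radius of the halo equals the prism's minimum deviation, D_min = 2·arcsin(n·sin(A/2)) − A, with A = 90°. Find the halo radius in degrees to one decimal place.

n·sin(A/2) = 1.318 × sin 45° = 1.318 × 0.7071 = 0.9320.
D_min = 2·arcsin(0.9320) − 90° = 2 × 68.743° − 90° = 47.487°.

47.5°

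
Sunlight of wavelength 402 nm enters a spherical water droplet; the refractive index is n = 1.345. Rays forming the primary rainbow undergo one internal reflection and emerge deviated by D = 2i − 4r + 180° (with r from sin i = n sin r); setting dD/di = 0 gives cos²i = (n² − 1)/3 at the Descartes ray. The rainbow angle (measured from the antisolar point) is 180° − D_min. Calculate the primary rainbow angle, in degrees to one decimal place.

40.4°

cos²i = (1.80902 − 1)/3 = 0.26967; i = arccos(0.51930) = 58.715°.
sin r = sin 58.715°/1.345 = 0.63538; r = 39.448°.
D_min = 2·58.715° − 4·39.448° + 180° = 139.635°.
Rainbow angle = 180° − D_min = 40.365°.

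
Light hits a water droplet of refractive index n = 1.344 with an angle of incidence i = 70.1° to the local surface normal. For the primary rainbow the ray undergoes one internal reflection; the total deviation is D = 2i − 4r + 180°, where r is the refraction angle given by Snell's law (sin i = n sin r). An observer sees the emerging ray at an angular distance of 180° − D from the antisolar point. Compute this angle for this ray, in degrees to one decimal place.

sin r = sin 70.1° / 1.344 = 0.9403/1.344 = 0.6996; r = 44.40°.
D = 2·70.1° − 4·44.40° + 180° = 140.20° − 177.59° + 180° = 142.61°.
Angle from antisolar point = 180° − D = 37.39°.

37.4°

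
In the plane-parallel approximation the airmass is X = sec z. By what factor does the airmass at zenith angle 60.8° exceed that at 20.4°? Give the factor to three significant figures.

X(60.8°)/X(20.4°) = sec 60.8° / sec 20.4° = cos 20.4° / cos 60.8° = 0.9373/0.4879 = 1.9212.

1.92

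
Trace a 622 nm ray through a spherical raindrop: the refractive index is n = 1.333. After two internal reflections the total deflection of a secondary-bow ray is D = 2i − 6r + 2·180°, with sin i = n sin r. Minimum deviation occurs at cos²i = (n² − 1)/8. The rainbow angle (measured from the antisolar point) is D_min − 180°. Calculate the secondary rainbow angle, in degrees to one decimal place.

50.9°

cos²i = (1.77689 − 1)/8 = 0.09711; i = arccos(0.31163) = 71.843°.
sin r = sin 71.843°/1.333 = 0.71283; r = 45.466°.
D_min = 2·71.843° − 6·45.466° + 360° = 230.891°.
Rainbow angle = D_min − 180° = 50.891°.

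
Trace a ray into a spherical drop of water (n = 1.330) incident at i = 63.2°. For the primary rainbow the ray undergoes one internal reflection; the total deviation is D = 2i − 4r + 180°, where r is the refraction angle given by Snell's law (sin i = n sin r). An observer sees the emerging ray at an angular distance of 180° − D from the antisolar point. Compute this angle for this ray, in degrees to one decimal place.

42.2°

sin r = sin 63.2° / 1.330 = 0.8926/1.330 = 0.6711; r = 42.15°.
D = 2·63.2° − 4·42.15° + 180° = 126.40° − 168.61° + 180° = 137.79°.
Angle from antisolar point = 180° − D = 42.21°.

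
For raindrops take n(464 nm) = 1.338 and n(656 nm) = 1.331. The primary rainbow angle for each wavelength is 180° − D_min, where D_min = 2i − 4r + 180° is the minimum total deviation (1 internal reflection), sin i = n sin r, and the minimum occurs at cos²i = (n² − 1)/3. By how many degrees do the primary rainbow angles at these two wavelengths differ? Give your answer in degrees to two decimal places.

At 464 nm (n = 1.338): cos²i = 0.26341 → i = 59.120°, r = 39.899°, D_min = 138.643°, rainbow angle = 41.357°.
At 656 nm (n = 1.331): cos²i = 0.25719 → i = 59.527°, r = 40.356°, D_min = 137.630°, rainbow angle = 42.370°.
Angular width = |41.357° − 42.370°| = 1.013°.

1.01°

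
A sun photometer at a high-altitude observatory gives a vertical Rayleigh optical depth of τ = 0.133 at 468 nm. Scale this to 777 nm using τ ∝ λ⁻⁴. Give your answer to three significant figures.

τ(777 nm) = τ(468 nm) × (468/777)⁴ = 0.133 × (0.6023)⁴ = 0.133 × 0.1316 = 0.0175.

0.0175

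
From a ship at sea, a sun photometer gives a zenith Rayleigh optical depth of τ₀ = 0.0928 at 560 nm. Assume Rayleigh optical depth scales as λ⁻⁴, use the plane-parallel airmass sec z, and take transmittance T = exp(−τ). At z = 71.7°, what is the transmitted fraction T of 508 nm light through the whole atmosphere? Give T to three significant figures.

0.646

sec 71.7° = 3.1848.
τ = 0.0928 × (560/508)⁴ × 3.1848 = 0.0928 × 1.4767 × 3.1848 = 0.4364.
T = exp(−0.4364) = 0.6463.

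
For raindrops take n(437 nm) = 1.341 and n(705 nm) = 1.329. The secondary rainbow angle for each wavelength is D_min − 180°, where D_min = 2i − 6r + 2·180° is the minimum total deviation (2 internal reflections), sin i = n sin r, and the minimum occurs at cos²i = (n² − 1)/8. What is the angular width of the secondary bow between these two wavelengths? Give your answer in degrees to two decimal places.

At 437 nm (n = 1.341): cos²i = 0.09979 → i = 71.586°, r = 45.034°, D_min = 232.966°, rainbow angle = 52.966°.
At 705 nm (n = 1.329): cos²i = 0.09578 → i = 71.972°, r = 45.685°, D_min = 229.837°, rainbow angle = 49.837°.
Angular width = |52.966° − 49.837°| = 3.129°.

3.13°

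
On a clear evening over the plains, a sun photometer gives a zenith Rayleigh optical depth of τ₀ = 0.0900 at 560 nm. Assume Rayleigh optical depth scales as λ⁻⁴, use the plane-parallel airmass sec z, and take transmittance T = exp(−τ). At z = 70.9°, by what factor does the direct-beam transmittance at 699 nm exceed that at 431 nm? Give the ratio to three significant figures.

Airmass: sec 70.9° = 3.0561.
τ(699 nm) = 0.0900 × (560/699)⁴ × 3.0561 = 0.0900 × 0.4119 × 3.0561 = 0.1133.
τ(431 nm) = 0.0900 × (560/431)⁴ × 3.0561 = 0.0900 × 2.8500 × 3.0561 = 0.7839.
T(699)/T(431) = exp(τ_B − τ_A) = exp(0.6706) = 1.9554.

1.96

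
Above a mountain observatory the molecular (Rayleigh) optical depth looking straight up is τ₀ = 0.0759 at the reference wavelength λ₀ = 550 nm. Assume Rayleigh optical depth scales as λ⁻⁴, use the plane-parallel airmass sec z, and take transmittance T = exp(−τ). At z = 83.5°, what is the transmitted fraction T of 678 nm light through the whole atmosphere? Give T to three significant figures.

sec 83.5° = 8.8337.
τ = 0.0759 × (550/678)⁴ × 8.8337 = 0.0759 × 0.4330 × 8.8337 = 0.2903.
T = exp(−0.2903) = 0.7480.

0.748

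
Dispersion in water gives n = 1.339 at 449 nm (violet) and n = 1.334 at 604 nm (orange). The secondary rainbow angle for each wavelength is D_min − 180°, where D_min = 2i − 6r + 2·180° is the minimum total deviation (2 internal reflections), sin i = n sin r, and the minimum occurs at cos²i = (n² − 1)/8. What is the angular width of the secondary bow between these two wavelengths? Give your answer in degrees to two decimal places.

1.30°

At 449 nm (n = 1.339): cos²i = 0.09912 → i = 71.650°, r = 45.141°, D_min = 232.451°, rainbow angle = 52.451°.
At 604 nm (n = 1.334): cos²i = 0.09744 → i = 71.810°, r = 45.411°, D_min = 231.153°, rainbow angle = 51.153°.
Angular width = |52.451° − 51.153°| = 1.299°.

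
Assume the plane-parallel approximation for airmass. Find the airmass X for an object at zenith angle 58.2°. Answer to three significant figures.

1.90

X = sec z = 1/cos 58.2° = 1/0.5270 = 1.8977.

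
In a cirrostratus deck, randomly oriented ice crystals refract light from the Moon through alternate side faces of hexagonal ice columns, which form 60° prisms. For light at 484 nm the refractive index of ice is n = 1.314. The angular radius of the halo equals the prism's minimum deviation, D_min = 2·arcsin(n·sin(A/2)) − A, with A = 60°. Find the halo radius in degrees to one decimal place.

22.1°

n·sin(A/2) = 1.314 × sin 30° = 1.314 × 0.5000 = 0.6570.
D_min = 2·arcsin(0.6570) − 60° = 2 × 41.071° − 60° = 22.143°.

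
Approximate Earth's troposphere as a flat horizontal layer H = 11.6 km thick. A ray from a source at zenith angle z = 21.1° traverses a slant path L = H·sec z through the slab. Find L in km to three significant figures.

12.4 km

sec z = 1/cos 21.1° = 1.0719.
L = 11.6 × 1.0719 = 12.434 km.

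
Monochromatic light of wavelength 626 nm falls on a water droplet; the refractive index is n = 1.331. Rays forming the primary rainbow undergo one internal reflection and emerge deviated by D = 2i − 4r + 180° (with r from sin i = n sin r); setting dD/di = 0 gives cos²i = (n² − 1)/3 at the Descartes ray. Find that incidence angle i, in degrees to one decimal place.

cos²i = (1.331² − 1)/3 = (1.77156 − 1)/3 = 0.25719.
cos i = 0.50714, so i = 59.527°.

59.5°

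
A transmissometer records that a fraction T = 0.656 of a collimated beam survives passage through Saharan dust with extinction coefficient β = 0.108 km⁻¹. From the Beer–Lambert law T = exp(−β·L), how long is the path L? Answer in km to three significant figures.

Beer–Lambert: T = exp(−βL) ⇒ L = −ln(T)/β = −ln(0.656)/0.108 = 0.4216/0.108 = 3.904 km.

3.90 km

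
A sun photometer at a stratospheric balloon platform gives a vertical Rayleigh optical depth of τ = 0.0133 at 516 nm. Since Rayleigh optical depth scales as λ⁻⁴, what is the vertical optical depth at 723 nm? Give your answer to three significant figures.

0.00345

τ(723 nm) = τ(516 nm) × (516/723)⁴ = 0.0133 × (0.7137)⁴ = 0.0133 × 0.2594 = 0.0035.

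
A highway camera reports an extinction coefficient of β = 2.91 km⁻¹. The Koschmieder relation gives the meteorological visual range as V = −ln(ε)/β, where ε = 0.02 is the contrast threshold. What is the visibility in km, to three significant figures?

1.34 km

V = −ln(0.02) / 2.91 = 3.912 / 2.91 = 1.3443 km.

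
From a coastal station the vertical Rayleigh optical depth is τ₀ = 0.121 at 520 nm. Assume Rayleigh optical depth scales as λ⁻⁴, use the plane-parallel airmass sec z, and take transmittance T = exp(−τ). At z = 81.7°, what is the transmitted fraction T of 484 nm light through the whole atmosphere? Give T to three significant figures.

sec 81.7° = 6.9273.
τ = 0.121 × (520/484)⁴ × 6.9273 = 0.121 × 1.3324 × 6.9273 = 1.1168.
T = exp(−1.1168) = 0.3273.

0.327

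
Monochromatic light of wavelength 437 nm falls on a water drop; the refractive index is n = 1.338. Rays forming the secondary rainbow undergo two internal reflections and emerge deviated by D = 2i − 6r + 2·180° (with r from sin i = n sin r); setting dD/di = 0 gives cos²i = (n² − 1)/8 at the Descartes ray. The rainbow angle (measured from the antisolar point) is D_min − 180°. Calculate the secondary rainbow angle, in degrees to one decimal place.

cos²i = (1.79024 − 1)/8 = 0.09878; i = arccos(0.31429) = 71.682°.
sin r = sin 71.682°/1.338 = 0.70951; r = 45.195°.
D_min = 2·71.682° − 6·45.195° + 360° = 232.193°.
Rainbow angle = D_min − 180° = 52.193°.

52.2°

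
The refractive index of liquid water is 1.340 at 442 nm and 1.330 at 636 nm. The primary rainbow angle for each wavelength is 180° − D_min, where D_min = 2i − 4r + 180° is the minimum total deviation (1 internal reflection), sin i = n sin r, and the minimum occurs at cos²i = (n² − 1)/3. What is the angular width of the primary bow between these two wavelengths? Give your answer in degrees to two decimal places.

1.45°

At 442 nm (n = 1.340): cos²i = 0.26520 → i = 59.004°, r = 39.770°, D_min = 138.929°, rainbow angle = 41.071°.
At 636 nm (n = 1.330): cos²i = 0.25630 → i = 59.585°, r = 40.422°, D_min = 137.484°, rainbow angle = 42.516°.
Angular width = |41.071° − 42.516°| = 1.445°.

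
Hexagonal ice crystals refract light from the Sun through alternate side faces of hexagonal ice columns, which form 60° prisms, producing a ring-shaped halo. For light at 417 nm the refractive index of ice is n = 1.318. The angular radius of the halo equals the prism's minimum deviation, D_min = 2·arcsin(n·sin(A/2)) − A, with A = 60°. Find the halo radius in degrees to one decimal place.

22.4°

n·sin(A/2) = 1.318 × sin 30° = 1.318 × 0.5000 = 0.6590.
D_min = 2·arcsin(0.6590) − 60° = 2 × 41.224° − 60° = 22.447°.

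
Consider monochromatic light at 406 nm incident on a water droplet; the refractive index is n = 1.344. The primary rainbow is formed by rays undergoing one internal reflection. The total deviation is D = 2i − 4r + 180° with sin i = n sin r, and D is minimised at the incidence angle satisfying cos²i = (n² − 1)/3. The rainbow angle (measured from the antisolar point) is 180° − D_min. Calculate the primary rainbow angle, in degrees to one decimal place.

cos²i = (1.80634 − 1)/3 = 0.26878; i = arccos(0.51844) = 58.772°.
sin r = sin 58.772°/1.344 = 0.63625; r = 39.512°.
D_min = 2·58.772° − 4·39.512° + 180° = 139.495°.
Rainbow angle = 180° − D_min = 40.505°.

40.5°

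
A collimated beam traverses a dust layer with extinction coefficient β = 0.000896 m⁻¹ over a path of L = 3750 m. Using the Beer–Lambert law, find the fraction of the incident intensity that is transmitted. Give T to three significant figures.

0.0347

τ = β·L = 0.000896 × 3750 = 3.3600.
T = exp(−3.3600) = 0.0347.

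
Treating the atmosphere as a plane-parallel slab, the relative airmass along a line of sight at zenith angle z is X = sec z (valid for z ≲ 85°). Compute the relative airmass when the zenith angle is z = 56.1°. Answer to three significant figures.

1.79

X = sec z = 1/cos 56.1° = 1/0.5577 = 1.7929.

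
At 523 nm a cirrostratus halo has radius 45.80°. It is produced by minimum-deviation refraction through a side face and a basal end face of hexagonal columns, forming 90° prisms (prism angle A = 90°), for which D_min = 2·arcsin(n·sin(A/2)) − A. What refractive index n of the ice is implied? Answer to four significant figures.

1.310

Rearranging: n = sin((D_min + A)/2) / sin(A/2).
(D_min + A)/2 = (45.80° + 90°)/2 = 67.900°.
n = sin 67.900° / sin 45° = 0.9265 / 0.7071 = 1.3103.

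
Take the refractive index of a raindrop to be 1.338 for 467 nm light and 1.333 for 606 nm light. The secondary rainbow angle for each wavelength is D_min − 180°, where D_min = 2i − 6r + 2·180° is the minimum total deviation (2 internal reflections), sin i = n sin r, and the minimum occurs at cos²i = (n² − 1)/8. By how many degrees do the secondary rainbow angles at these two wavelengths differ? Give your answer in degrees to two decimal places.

1.30°

At 467 nm (n = 1.338): cos²i = 0.09878 → i = 71.682°, r = 45.195°, D_min = 232.193°, rainbow angle = 52.193°.
At 606 nm (n = 1.333): cos²i = 0.09711 → i = 71.843°, r = 45.466°, D_min = 230.891°, rainbow angle = 50.891°.
Angular width = |52.193° − 50.891°| = 1.302°.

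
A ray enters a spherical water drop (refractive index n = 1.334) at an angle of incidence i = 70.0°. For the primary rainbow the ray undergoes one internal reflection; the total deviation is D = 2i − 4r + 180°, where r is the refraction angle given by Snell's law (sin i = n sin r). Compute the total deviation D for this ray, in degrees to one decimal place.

140.9°

sin r = sin 70.0° / 1.334 = 0.9397/1.334 = 0.7044; r = 44.78°.
D = 2·70.0° − 4·44.78° + 180° = 140.00° − 179.13° + 180° = 140.87°.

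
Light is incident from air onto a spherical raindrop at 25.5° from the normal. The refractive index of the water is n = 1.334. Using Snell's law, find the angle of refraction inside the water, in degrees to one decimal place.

18.8°

Snell: sin θ_r = sin θ_i / n = sin 25.5° / 1.334 = 0.4305 / 1.334 = 0.3227.
θ_r = arcsin(0.3227) = 18.83°.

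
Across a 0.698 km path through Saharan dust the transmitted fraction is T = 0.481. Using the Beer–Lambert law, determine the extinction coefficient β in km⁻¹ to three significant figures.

1.05 km⁻¹

Beer–Lambert: T = exp(−βL) ⇒ β = −ln(T)/L = −ln(0.481)/0.698 = 0.7319/0.698 = 1.049 km⁻¹.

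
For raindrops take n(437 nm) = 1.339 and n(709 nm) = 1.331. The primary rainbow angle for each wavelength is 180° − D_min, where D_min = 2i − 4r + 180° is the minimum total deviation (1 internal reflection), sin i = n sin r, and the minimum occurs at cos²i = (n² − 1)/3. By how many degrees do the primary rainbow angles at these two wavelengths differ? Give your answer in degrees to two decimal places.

1.16°

At 437 nm (n = 1.339): cos²i = 0.26431 → i = 59.062°, r = 39.834°, D_min = 138.786°, rainbow angle = 41.214°.
At 709 nm (n = 1.331): cos²i = 0.25719 → i = 59.527°, r = 40.356°, D_min = 137.630°, rainbow angle = 42.370°.
Angular width = |41.214° − 42.370°| = 1.156°.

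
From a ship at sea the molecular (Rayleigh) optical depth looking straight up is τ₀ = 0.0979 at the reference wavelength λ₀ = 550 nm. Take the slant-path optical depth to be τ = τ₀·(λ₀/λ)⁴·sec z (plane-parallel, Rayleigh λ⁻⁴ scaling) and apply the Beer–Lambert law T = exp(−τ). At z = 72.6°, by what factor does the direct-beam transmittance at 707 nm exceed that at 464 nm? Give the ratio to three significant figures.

1.69

Airmass: sec 72.6° = 3.3440.
τ(707 nm) = 0.0979 × (550/707)⁴ × 3.3440 = 0.0979 × 0.3662 × 3.3440 = 0.1199.
τ(464 nm) = 0.0979 × (550/464)⁴ × 3.3440 = 0.0979 × 1.9741 × 3.3440 = 0.6463.
T(707)/T(464) = exp(τ_B − τ_A) = exp(0.5264) = 1.6928.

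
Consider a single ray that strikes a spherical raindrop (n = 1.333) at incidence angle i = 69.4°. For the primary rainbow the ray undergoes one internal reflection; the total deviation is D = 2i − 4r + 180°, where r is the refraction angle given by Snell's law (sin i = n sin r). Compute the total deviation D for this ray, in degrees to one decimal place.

140.4°

sin r = sin 69.4° / 1.333 = 0.9361/1.333 = 0.7022; r = 44.61°.
D = 2·69.4° − 4·44.61° + 180° = 138.80° − 178.42° + 180° = 140.38°.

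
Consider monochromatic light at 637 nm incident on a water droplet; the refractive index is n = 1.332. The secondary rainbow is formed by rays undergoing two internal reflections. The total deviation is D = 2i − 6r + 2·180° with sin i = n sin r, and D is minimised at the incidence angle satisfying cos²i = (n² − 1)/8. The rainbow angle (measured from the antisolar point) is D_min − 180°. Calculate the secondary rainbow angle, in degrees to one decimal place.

cos²i = (1.77422 − 1)/8 = 0.09678; i = arccos(0.31109) = 71.875°.
sin r = sin 71.875°/1.332 = 0.71350; r = 45.520°.
D_min = 2·71.875° − 6·45.520° + 360° = 230.628°.
Rainbow angle = D_min − 180° = 50.628°.

50.6°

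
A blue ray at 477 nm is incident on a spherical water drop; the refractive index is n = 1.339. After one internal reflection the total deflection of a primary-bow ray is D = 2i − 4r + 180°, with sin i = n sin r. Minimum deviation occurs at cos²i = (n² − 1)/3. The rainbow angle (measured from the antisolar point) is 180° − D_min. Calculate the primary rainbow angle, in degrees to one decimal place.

41.2°

cos²i = (1.79292 − 1)/3 = 0.26431; i = arccos(0.51411) = 59.062°.
sin r = sin 59.062°/1.339 = 0.64057; r = 39.834°.
D_min = 2·59.062° − 4·39.834° + 180° = 138.786°.
Rainbow angle = 180° − D_min = 41.214°.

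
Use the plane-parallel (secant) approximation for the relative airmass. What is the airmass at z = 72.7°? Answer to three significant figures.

3.36

X = sec z = 1/cos 72.7° = 1/0.2974 = 3.3628.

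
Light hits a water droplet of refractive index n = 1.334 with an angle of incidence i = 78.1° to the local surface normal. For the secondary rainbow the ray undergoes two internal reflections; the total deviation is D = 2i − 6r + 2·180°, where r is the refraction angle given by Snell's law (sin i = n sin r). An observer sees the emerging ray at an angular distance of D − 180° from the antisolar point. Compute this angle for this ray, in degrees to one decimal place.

53.1°

sin r = sin 78.1° / 1.334 = 0.9785/1.334 = 0.7335; r = 47.18°.
D = 2·78.1° − 6·47.18° + 2·180° = 156.20° − 283.09° + 360° = 233.11°.
Angle from antisolar point = D − 180° = 53.11°.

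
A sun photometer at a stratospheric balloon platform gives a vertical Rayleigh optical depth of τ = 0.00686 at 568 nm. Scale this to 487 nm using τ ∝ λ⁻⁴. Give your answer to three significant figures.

0.0127

τ(487 nm) = τ(568 nm) × (568/487)⁴ = 0.00686 × (1.1663)⁴ = 0.00686 × 1.8505 = 0.0127.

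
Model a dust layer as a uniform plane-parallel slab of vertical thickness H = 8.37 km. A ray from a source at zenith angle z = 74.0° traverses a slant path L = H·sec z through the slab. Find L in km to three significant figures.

sec z = 1/cos 74.0° = 3.6280.
L = 8.37 × 3.6280 = 30.366 km.

30.4 km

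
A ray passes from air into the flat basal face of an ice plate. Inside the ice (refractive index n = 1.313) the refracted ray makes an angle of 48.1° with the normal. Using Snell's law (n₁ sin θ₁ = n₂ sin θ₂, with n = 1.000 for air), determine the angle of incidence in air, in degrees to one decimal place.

77.8°

Snell: sin θ_i = n · sin θ_r = 1.313 × sin 48.1° = 1.313 × 0.7443 = 0.9773.
θ_i = arcsin(0.9773) = 77.76°.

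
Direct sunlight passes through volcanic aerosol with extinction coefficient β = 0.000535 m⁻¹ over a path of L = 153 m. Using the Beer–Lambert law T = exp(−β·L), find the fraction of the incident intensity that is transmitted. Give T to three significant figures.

τ = β·L = 0.000535 × 153 = 0.0819.
T = exp(−0.0819) = 0.9214.

0.921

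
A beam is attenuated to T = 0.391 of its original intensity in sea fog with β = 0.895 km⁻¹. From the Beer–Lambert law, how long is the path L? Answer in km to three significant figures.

Beer–Lambert: T = exp(−βL) ⇒ L = −ln(T)/β = −ln(0.391)/0.895 = 0.9390/0.895 = 1.049 km.

1.05 km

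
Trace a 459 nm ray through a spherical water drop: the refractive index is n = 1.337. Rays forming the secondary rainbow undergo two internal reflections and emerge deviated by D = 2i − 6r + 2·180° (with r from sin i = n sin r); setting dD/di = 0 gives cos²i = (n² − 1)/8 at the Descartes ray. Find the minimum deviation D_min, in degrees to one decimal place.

cos²i = (1.78757 − 1)/8 = 0.09845; i = arccos(0.31376) = 71.714°.
sin r = sin 71.714°/1.337 = 0.71017; r = 45.249°.
D_min = 2·71.714° − 6·45.249° + 360° = 231.934°.

231.9°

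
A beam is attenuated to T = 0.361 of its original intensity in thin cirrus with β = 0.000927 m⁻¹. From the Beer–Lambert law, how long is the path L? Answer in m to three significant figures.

1100 m

Beer–Lambert: T = exp(−βL) ⇒ L = −ln(T)/β = −ln(0.361)/0.000927 = 1.0189/0.000927 = 1099 m.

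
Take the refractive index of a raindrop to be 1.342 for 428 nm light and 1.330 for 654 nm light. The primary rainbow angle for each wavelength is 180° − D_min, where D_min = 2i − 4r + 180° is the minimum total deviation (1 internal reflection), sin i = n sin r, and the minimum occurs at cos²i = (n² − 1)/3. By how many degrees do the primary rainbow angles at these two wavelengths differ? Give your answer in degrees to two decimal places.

1.73°

At 428 nm (n = 1.342): cos²i = 0.26699 → i = 58.888°, r = 39.641°, D_min = 139.213°, rainbow angle = 40.787°.
At 654 nm (n = 1.330): cos²i = 0.25630 → i = 59.585°, r = 40.422°, D_min = 137.484°, rainbow angle = 42.516°.
Angular width = |40.787° − 42.516°| = 1.729°.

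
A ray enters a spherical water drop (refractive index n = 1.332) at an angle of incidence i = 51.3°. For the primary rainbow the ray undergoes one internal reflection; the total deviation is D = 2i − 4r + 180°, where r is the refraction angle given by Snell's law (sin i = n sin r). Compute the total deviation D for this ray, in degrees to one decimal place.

sin r = sin 51.3° / 1.332 = 0.7804/1.332 = 0.5859; r = 35.87°.
D = 2·51.3° − 4·35.87° + 180° = 102.60° − 143.47° + 180° = 139.13°.

139.1°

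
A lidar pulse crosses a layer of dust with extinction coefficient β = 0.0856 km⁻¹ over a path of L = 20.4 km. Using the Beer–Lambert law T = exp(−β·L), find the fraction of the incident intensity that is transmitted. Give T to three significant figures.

τ = β·L = 0.0856 × 20.4 = 1.7462.
T = exp(−1.7462) = 0.1744.

0.174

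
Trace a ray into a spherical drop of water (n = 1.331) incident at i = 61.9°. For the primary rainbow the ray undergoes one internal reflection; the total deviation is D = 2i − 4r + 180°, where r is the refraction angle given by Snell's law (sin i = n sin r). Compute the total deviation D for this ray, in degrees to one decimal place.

137.8°

sin r = sin 61.9° / 1.331 = 0.8821/1.331 = 0.6628; r = 41.51°.
D = 2·61.9° − 4·41.51° + 180° = 123.80° − 166.04° + 180° = 137.76°.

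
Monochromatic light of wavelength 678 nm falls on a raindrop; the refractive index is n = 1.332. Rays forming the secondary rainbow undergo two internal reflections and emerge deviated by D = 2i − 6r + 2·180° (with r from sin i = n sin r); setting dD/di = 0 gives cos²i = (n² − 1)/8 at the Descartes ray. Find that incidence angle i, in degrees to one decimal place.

71.9°

cos²i = (1.332² − 1)/8 = (1.77422 − 1)/8 = 0.09678.
cos i = 0.31109, so i = 71.875°.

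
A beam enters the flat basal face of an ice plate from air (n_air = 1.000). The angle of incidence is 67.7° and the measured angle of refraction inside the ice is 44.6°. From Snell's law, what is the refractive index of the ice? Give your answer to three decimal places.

n = sin θ_i / sin θ_r = sin 67.7° / sin 44.6° = 0.9252 / 0.7022 = 1.3177.

1.318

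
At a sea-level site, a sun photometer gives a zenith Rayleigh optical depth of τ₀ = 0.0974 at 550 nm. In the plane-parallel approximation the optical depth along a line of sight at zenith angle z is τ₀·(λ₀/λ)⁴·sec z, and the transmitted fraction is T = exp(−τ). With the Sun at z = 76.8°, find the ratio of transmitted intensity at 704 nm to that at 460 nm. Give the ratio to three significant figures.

2.04

Airmass: sec 76.8° = 4.3792.
τ(704 nm) = 0.0974 × (550/704)⁴ × 4.3792 = 0.0974 × 0.3725 × 4.3792 = 0.1589.
τ(460 nm) = 0.0974 × (550/460)⁴ × 4.3792 = 0.0974 × 2.0437 × 4.3792 = 0.8717.
T(704)/T(460) = exp(τ_B − τ_A) = exp(0.7128) = 2.0397.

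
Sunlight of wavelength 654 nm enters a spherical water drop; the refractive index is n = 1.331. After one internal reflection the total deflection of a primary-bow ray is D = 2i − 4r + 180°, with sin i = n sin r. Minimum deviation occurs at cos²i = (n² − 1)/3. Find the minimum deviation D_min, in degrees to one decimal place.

cos²i = (1.77156 − 1)/3 = 0.25719; i = arccos(0.50714) = 59.527°.
sin r = sin 59.527°/1.331 = 0.64753; r = 40.356°.
D_min = 2·59.527° − 4·40.356° + 180° = 137.630°.

137.6°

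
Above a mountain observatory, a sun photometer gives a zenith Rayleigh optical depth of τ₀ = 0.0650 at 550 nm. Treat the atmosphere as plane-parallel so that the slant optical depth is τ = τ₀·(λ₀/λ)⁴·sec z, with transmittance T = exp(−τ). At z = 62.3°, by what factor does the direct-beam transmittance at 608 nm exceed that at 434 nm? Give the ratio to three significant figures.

1.31

Airmass: sec 62.3° = 2.1513.
τ(608 nm) = 0.0650 × (550/608)⁴ × 2.1513 = 0.0650 × 0.6696 × 2.1513 = 0.0936.
τ(434 nm) = 0.0650 × (550/434)⁴ × 2.1513 = 0.0650 × 2.5792 × 2.1513 = 0.3607.
T(608)/T(434) = exp(τ_B − τ_A) = exp(0.2670) = 1.3061.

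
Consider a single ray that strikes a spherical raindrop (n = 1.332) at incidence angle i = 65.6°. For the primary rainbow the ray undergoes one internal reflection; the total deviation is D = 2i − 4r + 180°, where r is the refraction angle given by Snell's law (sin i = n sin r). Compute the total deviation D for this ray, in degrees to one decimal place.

sin r = sin 65.6° / 1.332 = 0.9107/1.332 = 0.6837; r = 43.13°.
D = 2·65.6° − 4·43.13° + 180° = 131.20° − 172.53° + 180° = 138.67°.

138.7°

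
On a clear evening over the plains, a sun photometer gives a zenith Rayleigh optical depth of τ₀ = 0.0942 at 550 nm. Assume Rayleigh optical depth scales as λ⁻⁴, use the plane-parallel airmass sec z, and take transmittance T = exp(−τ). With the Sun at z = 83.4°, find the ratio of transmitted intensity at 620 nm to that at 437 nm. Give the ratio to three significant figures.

4.71

Airmass: sec 83.4° = 8.7004.
τ(620 nm) = 0.0942 × (550/620)⁴ × 8.7004 = 0.0942 × 0.6193 × 8.7004 = 0.5075.
τ(437 nm) = 0.0942 × (550/437)⁴ × 8.7004 = 0.0942 × 2.5091 × 8.7004 = 2.0564.
T(620)/T(437) = exp(τ_B − τ_A) = exp(1.5489) = 4.7063.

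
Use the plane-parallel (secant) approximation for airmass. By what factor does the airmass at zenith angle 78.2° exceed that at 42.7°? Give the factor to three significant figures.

X(78.2°)/X(42.7°) = sec 78.2° / sec 42.7° = cos 42.7° / cos 78.2° = 0.7349/0.2045 = 3.5938.

3.59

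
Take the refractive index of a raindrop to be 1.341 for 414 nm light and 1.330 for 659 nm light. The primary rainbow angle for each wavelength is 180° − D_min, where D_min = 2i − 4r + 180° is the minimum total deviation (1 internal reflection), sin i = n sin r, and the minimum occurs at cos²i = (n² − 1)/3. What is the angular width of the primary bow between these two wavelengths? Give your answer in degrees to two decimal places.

At 414 nm (n = 1.341): cos²i = 0.26609 → i = 58.946°, r = 39.705°, D_min = 139.071°, rainbow angle = 40.929°.
At 659 nm (n = 1.330): cos²i = 0.25630 → i = 59.585°, r = 40.422°, D_min = 137.484°, rainbow angle = 42.516°.
Angular width = |40.929° − 42.516°| = 1.588°.

1.59°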